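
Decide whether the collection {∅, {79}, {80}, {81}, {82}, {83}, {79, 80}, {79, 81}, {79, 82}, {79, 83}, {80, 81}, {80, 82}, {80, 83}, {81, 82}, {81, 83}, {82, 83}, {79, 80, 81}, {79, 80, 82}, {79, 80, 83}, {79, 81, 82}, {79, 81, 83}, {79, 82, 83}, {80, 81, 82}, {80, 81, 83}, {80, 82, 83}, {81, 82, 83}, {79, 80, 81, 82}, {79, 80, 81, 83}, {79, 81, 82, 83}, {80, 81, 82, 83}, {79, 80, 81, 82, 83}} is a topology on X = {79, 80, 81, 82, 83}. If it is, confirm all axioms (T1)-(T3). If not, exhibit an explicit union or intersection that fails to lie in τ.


τ is NOT a topology on X.

Axiom (T1): ∅ ∈ τ? Yes; X ∈ τ? Yes.
Axiom (T2/T3): check pairwise unions and intersections of members of τ.
Counterexample for (T2): {79} ∪ {80, 82, 83} = {79, 80, 82, 83} ∉ τ. Therefore τ is NOT a topology.


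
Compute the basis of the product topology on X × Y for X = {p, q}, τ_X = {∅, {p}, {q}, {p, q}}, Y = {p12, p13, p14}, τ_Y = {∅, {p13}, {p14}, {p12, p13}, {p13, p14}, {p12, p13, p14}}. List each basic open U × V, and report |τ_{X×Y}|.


Basis B = {∅ × ∅, {p} × {p13}, {p} × {p14}, {q} × {p13}, {q} × {p14}, {p} × {p12, p13}, {p} × {p13, p14}, {p, q} × {p13}, {p, q} × {p14}, {q} × {p12, p13}, {q} × {p13, p14}, {p} × {p12, p13, p14}, {q} × {p12, p13, p14}, {p, q} × {p12, p13}, {p, q} × {p13, p14}, {p, q} × {p12, p13, p14}}; |τ_{X×Y}| = 36.

Enumerate products U × V with U ∈ τ_X, V ∈ τ_Y (deduplicated):
  ∅ × ∅ = {} (∅)
  {p} × {p13} = {(p,p13)}
  {p} × {p14} = {(p,p14)}
  {q} × {p13} = {(q,p13)}
  {q} × {p14} = {(q,p14)}
  {p} × {p12, p13} = {(p,p12), (p,p13)}
  {p} × {p13, p14} = {(p,p13), (p,p14)}
  {p, q} × {p13} = {(p,p13), (q,p13)}
  {p, q} × {p14} = {(p,p14), (q,p14)}
  {q} × {p12, p13} = {(q,p12), (q,p13)}
  {q} × {p13, p14} = {(q,p13), (q,p14)}
  {p} × {p12, p13, p14} = {(p,p12), (p,p13), (p,p14)}
  {q} × {p12, p13, p14} = {(q,p12), (q,p13), (q,p14)}
  {p, q} × {p12, p13} = {(p,p12), (p,p13), (q,p12), (q,p13)}
  {p, q} × {p13, p14} = {(p,p13), (p,p14), (q,p13), (q,p14)}
  {p, q} × {p12, p13, p14} = {(p,p12), (p,p13), (p,p14), (q,p12), (q,p13), (q,p14)}
These 16 distinct sets form the basis B.
Close under arbitrary unions to get τ_{X×Y}; counting gives |τ_{X×Y}| = 36.


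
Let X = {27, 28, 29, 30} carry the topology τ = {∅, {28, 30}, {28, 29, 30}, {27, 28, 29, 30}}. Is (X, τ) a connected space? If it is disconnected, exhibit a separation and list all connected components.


(X, τ) is connected.

Find clopen sets (U ∈ τ with X ∖ U ∈ τ):
  U = ∅, X ∖ U = {27, 28, 29, 30} — both open, so U is clopen.
  U = {27, 28, 29, 30}, X ∖ U = ∅ — both open, so U is clopen.
Only trivial clopens (∅ and X) exist, so (X, τ) is connected.
Compute connected components by grouping points that agree on all clopens:
  component: {27, 28, 29, 30}


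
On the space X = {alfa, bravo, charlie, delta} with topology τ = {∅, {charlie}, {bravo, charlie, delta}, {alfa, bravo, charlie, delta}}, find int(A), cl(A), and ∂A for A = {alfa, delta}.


int(A) = ∅, cl(A) = {alfa, bravo, delta}, ∂A = {alfa, bravo, delta}.

Closed sets in (X, τ) are complements of opens:
  closed(X, τ) = {∅, {alfa}, {alfa, bravo, delta}, {alfa, bravo, charlie, delta}}.
int(A) = ⋃ {U ∈ τ : U ⊆ A}. Opens contained in A: ∅.
Taking the union of these: int(A) = ∅.
cl(A) = ⋂ {C closed : A ⊆ C}. Closed sets containing A: {alfa, bravo, delta}, {alfa, bravo, charlie, delta}.
Intersecting these: cl(A) = {alfa, bravo, delta}.
∂A = cl(A) ∖ int(A) = {alfa, bravo, delta} ∖ ∅ = {alfa, bravo, delta}.


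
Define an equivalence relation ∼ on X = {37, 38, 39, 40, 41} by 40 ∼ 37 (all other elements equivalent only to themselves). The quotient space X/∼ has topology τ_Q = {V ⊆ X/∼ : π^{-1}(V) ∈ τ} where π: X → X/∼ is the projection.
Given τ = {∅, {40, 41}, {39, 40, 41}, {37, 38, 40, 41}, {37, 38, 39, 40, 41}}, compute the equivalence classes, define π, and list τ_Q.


X/∼ = {[37=40], [38], [39], [41]}; |τ_Q| = 3.

Equivalence classes: [37=40], [38], [39], [41].
Quotient map π: X → X/∼ sends 37 ↦ [37=40], 38 ↦ [38], 39 ↦ [39], 40 ↦ [37=40], 41 ↦ [41].
For each subset V ⊆ X/∼, compute π^{-1}(V) ⊆ X and check whether π^{-1}(V) ∈ τ. V is open in τ_Q iff π^{-1}(V) ∈ τ.
  V = {}: π^{-1}(V) = ∅ ∈ τ ✓.
  V = {[37=40]}: π^{-1}(V) = {37, 40} ∉ τ ✗.
  V = {[38]}: π^{-1}(V) = {38} ∉ τ ✗.
  V = {[37=40], [38]}: π^{-1}(V) = {37, 38, 40} ∉ τ ✗.
  V = {[39]}: π^{-1}(V) = {39} ∉ τ ✗.
  V = {[37=40], [39]}: π^{-1}(V) = {37, 39, 40} ∉ τ ✗.
  V = {[38], [39]}: π^{-1}(V) = {38, 39} ∉ τ ✗.
  V = {[37=40], [38], [39]}: π^{-1}(V) = {37, 38, 39, 40} ∉ τ ✗.
  V = {[41]}: π^{-1}(V) = {41} ∉ τ ✗.
  V = {[37=40], [41]}: π^{-1}(V) = {37, 40, 41} ∉ τ ✗.
  V = {[38], [41]}: π^{-1}(V) = {38, 41} ∉ τ ✗.
  V = {[37=40], [38], [41]}: π^{-1}(V) = {37, 38, 40, 41} ∈ τ ✓.
  V = {[39], [41]}: π^{-1}(V) = {39, 41} ∉ τ ✗.
  V = {[37=40], [39], [41]}: π^{-1}(V) = {37, 39, 40, 41} ∉ τ ✗.
  V = {[38], [39], [41]}: π^{-1}(V) = {38, 39, 41} ∉ τ ✗.
  V = {[37=40], [38], [39], [41]}: π^{-1}(V) = {37, 38, 39, 40, 41} ∈ τ ✓.
Open sets in the quotient: τ_Q = {{}, {[37=40], [38], [41]}, {[37=40], [38], [39], [41]}} (3 elements).


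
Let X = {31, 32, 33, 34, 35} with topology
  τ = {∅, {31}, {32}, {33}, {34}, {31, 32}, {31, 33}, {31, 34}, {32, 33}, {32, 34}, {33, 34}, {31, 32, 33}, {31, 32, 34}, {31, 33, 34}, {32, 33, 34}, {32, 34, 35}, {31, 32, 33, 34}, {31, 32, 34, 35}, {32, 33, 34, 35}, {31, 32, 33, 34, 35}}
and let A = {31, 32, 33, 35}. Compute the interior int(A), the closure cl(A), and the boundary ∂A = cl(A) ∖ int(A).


int(A) = {31, 32, 33}, cl(A) = {31, 32, 33, 35}, ∂A = {35}.

Closed sets in (X, τ) are complements of opens:
  closed(X, τ) = {∅, {31}, {33}, {35}, {31, 33}, {31, 35}, {32, 35}, {33, 35}, {34, 35}, {31, 32, 35}, {31, 33, 35}, {31, 34, 35}, {32, 33, 35}, {32, 34, 35}, {33, 34, 35}, {31, 32, 33, 35}, {31, 32, 34, 35}, {31, 33, 34, 35}, {32, 33, 34, 35}, {31, 32, 33, 34, 35}}.
int(A) = ⋃ {U ∈ τ : U ⊆ A}. Opens contained in A: ∅, {31}, {32}, {33}, {31, 32}, {31, 33}, {32, 33}, {31, 32, 33}.
Taking the union of these: int(A) = {31, 32, 33}.
cl(A) = ⋂ {C closed : A ⊆ C}. Closed sets containing A: {31, 32, 33, 35}, {31, 32, 33, 34, 35}.
Intersecting these: cl(A) = {31, 32, 33, 35}.
∂A = cl(A) ∖ int(A) = {31, 32, 33, 35} ∖ {31, 32, 33} = {35}.


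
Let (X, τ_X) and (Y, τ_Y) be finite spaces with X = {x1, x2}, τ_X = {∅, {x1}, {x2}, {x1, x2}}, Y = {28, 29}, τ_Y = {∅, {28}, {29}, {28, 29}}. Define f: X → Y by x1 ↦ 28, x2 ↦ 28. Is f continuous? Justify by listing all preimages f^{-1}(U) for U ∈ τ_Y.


f IS continuous.

Compute f^{-1}(U) for each U ∈ τ_Y:
  U = ∅: f^{-1}(U) = ∅ ∈ τ_X ✓.
  U = {28}: f^{-1}(U) = {x1, x2} ∈ τ_X ✓.
  U = {29}: f^{-1}(U) = ∅ ∈ τ_X ✓.
  U = {28, 29}: f^{-1}(U) = {x1, x2} ∈ τ_X ✓.
Every preimage lies in τ_X, so f IS continuous.


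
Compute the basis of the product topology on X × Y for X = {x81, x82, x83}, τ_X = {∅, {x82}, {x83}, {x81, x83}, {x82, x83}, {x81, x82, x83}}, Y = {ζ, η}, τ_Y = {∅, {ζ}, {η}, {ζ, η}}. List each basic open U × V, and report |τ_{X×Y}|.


Basis B = {∅ × ∅, {x82} × {ζ}, {x82} × {η}, {x83} × {ζ}, {x83} × {η}, {x81, x83} × {ζ}, {x81, x83} × {η}, {x82} × {ζ, η}, {x82, x83} × {ζ}, {x82, x83} × {η}, {x83} × {ζ, η}, {x81, x82, x83} × {ζ}, {x81, x82, x83} × {η}, {x81, x83} × {ζ, η}, {x82, x83} × {ζ, η}, {x81, x82, x83} × {ζ, η}}; |τ_{X×Y}| = 36.

Enumerate products U × V with U ∈ τ_X, V ∈ τ_Y (deduplicated):
  ∅ × ∅ = {} (∅)
  {x82} × {ζ} = {(x82,ζ)}
  {x82} × {η} = {(x82,η)}
  {x83} × {ζ} = {(x83,ζ)}
  {x83} × {η} = {(x83,η)}
  {x81, x83} × {ζ} = {(x81,ζ), (x83,ζ)}
  {x81, x83} × {η} = {(x81,η), (x83,η)}
  {x82} × {ζ, η} = {(x82,ζ), (x82,η)}
  {x82, x83} × {ζ} = {(x82,ζ), (x83,ζ)}
  {x82, x83} × {η} = {(x82,η), (x83,η)}
  {x83} × {ζ, η} = {(x83,ζ), (x83,η)}
  {x81, x82, x83} × {ζ} = {(x81,ζ), (x82,ζ), (x83,ζ)}
  {x81, x82, x83} × {η} = {(x81,η), (x82,η), (x83,η)}
  {x81, x83} × {ζ, η} = {(x81,ζ), (x81,η), (x83,ζ), (x83,η)}
  {x82, x83} × {ζ, η} = {(x82,ζ), (x82,η), (x83,ζ), (x83,η)}
  {x81, x82, x83} × {ζ, η} = {(x81,ζ), (x81,η), (x82,ζ), (x82,η), (x83,ζ), (x83,η)}
These 16 distinct sets form the basis B.
Close under arbitrary unions to get τ_{X×Y}; counting gives |τ_{X×Y}| = 36.


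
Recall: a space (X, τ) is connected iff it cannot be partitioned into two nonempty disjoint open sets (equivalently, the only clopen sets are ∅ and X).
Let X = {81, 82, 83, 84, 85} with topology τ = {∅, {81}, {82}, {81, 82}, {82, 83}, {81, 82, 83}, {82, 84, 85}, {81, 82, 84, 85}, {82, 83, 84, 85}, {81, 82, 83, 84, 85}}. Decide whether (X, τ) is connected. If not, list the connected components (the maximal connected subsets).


(X, τ) is disconnected; components = [{81}, {82, 83, 84, 85}].

Find clopen sets (U ∈ τ with X ∖ U ∈ τ):
  U = ∅, X ∖ U = {81, 82, 83, 84, 85} — both open, so U is clopen.
  U = {81}, X ∖ U = {82, 83, 84, 85} — both open, so U is clopen.
  U = {82, 83, 84, 85}, X ∖ U = {81} — both open, so U is clopen.
  U = {81, 82, 83, 84, 85}, X ∖ U = ∅ — both open, so U is clopen.
Nontrivial clopen(s) exist: e.g. {82, 83, 84, 85}. So (X, τ) is disconnected.
Compute connected components by grouping points that agree on all clopens:
  component: {81}
  component: {82, 83, 84, 85}


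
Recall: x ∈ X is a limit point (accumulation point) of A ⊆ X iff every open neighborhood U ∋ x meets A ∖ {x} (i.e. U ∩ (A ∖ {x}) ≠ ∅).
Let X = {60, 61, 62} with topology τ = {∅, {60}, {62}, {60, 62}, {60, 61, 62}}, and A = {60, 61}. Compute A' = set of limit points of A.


A' = {61}

For each x ∈ X, list the open sets U ∈ τ with x ∈ U, then check whether U ∩ (A ∖ {x}) ≠ ∅ for every such U.
  x = 60: open {60} ∋ x has {60} ∩ (A ∖ {60}) = ∅, so x is NOT a limit point.
  x = 61: opens ∋ x are {60, 61, 62}; each meets A ∖ {61}, so x IS a limit point.
  x = 62: open {62} ∋ x has {62} ∩ (A ∖ {62}) = ∅, so x is NOT a limit point.
Collecting: A' = {61}.


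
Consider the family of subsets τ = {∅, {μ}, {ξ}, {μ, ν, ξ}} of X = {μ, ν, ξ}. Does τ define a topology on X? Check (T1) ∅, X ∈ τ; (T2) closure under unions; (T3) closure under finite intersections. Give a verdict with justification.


τ is NOT a topology on X.

Axiom (T1): ∅ ∈ τ? Yes; X ∈ τ? Yes.
Axiom (T2/T3): check pairwise unions and intersections of members of τ.
Counterexample for (T2): {μ} ∪ {ξ} = {μ, ξ} ∉ τ. Therefore τ is NOT a topology.


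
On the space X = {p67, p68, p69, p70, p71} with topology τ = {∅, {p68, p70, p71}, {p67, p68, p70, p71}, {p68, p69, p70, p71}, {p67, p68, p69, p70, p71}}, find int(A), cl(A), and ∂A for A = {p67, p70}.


int(A) = ∅, cl(A) = {p67, p68, p69, p70, p71}, ∂A = {p67, p68, p69, p70, p71}.

Closed sets in (X, τ) are complements of opens:
  closed(X, τ) = {∅, {p67}, {p69}, {p67, p69}, {p67, p68, p69, p70, p71}}.
int(A) = ⋃ {U ∈ τ : U ⊆ A}. Opens contained in A: ∅.
Taking the union of these: int(A) = ∅.
cl(A) = ⋂ {C closed : A ⊆ C}. Closed sets containing A: {p67, p68, p69, p70, p71}.
Intersecting these: cl(A) = {p67, p68, p69, p70, p71}.
∂A = cl(A) ∖ int(A) = {p67, p68, p69, p70, p71} ∖ ∅ = {p67, p68, p69, p70, p71}.


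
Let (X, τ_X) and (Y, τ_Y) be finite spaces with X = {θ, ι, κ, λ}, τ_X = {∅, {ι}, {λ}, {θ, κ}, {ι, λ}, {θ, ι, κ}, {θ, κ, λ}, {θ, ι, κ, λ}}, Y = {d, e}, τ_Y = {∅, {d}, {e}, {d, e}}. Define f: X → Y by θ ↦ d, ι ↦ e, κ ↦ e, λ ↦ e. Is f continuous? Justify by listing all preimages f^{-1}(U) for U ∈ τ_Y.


f is NOT continuous.

Compute f^{-1}(U) for each U ∈ τ_Y:
  U = ∅: f^{-1}(U) = ∅ ∈ τ_X ✓.
  U = {d}: f^{-1}(U) = {θ} ∉ τ_X ✗.
  U = {e}: f^{-1}(U) = {ι, κ, λ} ∉ τ_X ✗.
  U = {d, e}: f^{-1}(U) = {θ, ι, κ, λ} ∈ τ_X ✓.
Found U = {d} with f^{-1}(U) = {θ} not in τ_X. Therefore f is NOT continuous.


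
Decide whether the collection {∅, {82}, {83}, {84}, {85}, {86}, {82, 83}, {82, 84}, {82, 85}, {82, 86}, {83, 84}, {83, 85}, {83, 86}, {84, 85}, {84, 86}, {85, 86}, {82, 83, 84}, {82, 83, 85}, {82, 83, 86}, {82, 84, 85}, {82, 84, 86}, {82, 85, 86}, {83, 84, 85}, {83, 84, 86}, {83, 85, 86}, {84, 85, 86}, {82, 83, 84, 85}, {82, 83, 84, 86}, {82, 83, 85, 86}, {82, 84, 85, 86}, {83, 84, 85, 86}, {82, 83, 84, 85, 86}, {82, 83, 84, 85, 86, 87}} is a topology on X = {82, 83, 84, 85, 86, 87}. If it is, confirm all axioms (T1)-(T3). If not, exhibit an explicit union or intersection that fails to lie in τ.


τ IS a topology on X.

Axiom (T1): ∅ ∈ τ? Yes; X ∈ τ? Yes.
Axiom (T2/T3): check pairwise unions and intersections of members of τ.
All pairwise intersections and unions checked — each lies in τ. Therefore τ satisfies (T1), (T2), (T3): it IS a topology on X.


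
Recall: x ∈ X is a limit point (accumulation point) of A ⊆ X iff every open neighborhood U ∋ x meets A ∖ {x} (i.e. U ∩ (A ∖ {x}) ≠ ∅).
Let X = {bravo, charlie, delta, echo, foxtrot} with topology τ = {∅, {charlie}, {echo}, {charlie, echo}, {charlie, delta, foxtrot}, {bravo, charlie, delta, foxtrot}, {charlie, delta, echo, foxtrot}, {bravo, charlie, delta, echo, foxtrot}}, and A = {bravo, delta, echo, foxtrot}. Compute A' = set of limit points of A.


A' = {bravo, delta, foxtrot}

For each x ∈ X, list the open sets U ∈ τ with x ∈ U, then check whether U ∩ (A ∖ {x}) ≠ ∅ for every such U.
  x = bravo: opens ∋ x are {bravo, charlie, delta, foxtrot}, {bravo, charlie, delta, echo, foxtrot}; each meets A ∖ {bravo}, so x IS a limit point.
  x = charlie: open {charlie} ∋ x has {charlie} ∩ (A ∖ {charlie}) = ∅, so x is NOT a limit point.
  x = delta: opens ∋ x are {charlie, delta, foxtrot}, {bravo, charlie, delta, foxtrot}, {charlie, delta, echo, foxtrot}, {bravo, charlie, delta, echo, foxtrot}; each meets A ∖ {delta}, so x IS a limit point.
  x = echo: open {echo} ∋ x has {echo} ∩ (A ∖ {echo}) = ∅, so x is NOT a limit point.
  x = foxtrot: opens ∋ x are {charlie, delta, foxtrot}, {bravo, charlie, delta, foxtrot}, {charlie, delta, echo, foxtrot}, {bravo, charlie, delta, echo, foxtrot}; each meets A ∖ {foxtrot}, so x IS a limit point.
Collecting: A' = {bravo, delta, foxtrot}.


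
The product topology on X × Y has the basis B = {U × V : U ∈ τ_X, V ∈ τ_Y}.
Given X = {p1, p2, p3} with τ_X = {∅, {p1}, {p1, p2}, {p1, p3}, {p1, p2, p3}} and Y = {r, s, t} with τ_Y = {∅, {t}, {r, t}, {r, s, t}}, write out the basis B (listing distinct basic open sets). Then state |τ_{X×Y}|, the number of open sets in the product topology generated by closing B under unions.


Basis B = {∅ × ∅, {p1} × {t}, {p1} × {r, t}, {p1, p2} × {t}, {p1, p3} × {t}, {p1} × {r, s, t}, {p1, p2, p3} × {t}, {p1, p2} × {r, t}, {p1, p3} × {r, t}, {p1, p2} × {r, s, t}, {p1, p3} × {r, s, t}, {p1, p2, p3} × {r, t}, {p1, p2, p3} × {r, s, t}}; |τ_{X×Y}| = 30.

Enumerate products U × V with U ∈ τ_X, V ∈ τ_Y (deduplicated):
  ∅ × ∅ = {} (∅)
  {p1} × {t} = {(p1,t)}
  {p1} × {r, t} = {(p1,r), (p1,t)}
  {p1, p2} × {t} = {(p1,t), (p2,t)}
  {p1, p3} × {t} = {(p1,t), (p3,t)}
  {p1} × {r, s, t} = {(p1,r), (p1,s), (p1,t)}
  {p1, p2, p3} × {t} = {(p1,t), (p2,t), (p3,t)}
  {p1, p2} × {r, t} = {(p1,r), (p1,t), (p2,r), (p2,t)}
  {p1, p3} × {r, t} = {(p1,r), (p1,t), (p3,r), (p3,t)}
  {p1, p2} × {r, s, t} = {(p1,r), (p1,s), (p1,t), (p2,r), (p2,s), (p2,t)}
  {p1, p3} × {r, s, t} = {(p1,r), (p1,s), (p1,t), (p3,r), (p3,s), (p3,t)}
  {p1, p2, p3} × {r, t} = {(p1,r), (p1,t), (p2,r), (p2,t), (p3,r), (p3,t)}
  {p1, p2, p3} × {r, s, t} = {(p1,r), (p1,s), (p1,t), (p2,r), (p2,s), (p2,t), (p3,r), (p3,s), (p3,t)}
These 13 distinct sets form the basis B.
Close under arbitrary unions to get τ_{X×Y}; counting gives |τ_{X×Y}| = 30.


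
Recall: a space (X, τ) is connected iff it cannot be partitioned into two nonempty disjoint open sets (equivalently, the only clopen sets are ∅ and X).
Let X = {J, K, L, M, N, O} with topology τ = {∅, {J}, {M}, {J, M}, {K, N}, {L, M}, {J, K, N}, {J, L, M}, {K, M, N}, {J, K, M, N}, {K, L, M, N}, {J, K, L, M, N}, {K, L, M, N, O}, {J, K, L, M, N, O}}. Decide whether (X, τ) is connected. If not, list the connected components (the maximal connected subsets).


(X, τ) is disconnected; components = [{J}, {K, L, M, N, O}].

Find clopen sets (U ∈ τ with X ∖ U ∈ τ):
  U = ∅, X ∖ U = {J, K, L, M, N, O} — both open, so U is clopen.
  U = {J}, X ∖ U = {K, L, M, N, O} — both open, so U is clopen.
  U = {K, L, M, N, O}, X ∖ U = {J} — both open, so U is clopen.
  U = {J, K, L, M, N, O}, X ∖ U = ∅ — both open, so U is clopen.
Nontrivial clopen(s) exist: e.g. {K, L, M, N, O}. So (X, τ) is disconnected.
Compute connected components by grouping points that agree on all clopens:
  component: {J}
  component: {K, L, M, N, O}


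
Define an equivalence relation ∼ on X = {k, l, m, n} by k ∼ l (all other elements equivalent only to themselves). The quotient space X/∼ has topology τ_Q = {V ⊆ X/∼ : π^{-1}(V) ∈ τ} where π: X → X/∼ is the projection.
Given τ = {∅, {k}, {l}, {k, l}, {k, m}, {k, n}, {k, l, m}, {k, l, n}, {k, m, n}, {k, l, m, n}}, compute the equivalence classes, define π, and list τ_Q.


X/∼ = {[k=l], [m], [n]}; |τ_Q| = 5.

Equivalence classes: [k=l], [m], [n].
Quotient map π: X → X/∼ sends k ↦ [k=l], l ↦ [k=l], m ↦ [m], n ↦ [n].
For each subset V ⊆ X/∼, compute π^{-1}(V) ⊆ X and check whether π^{-1}(V) ∈ τ. V is open in τ_Q iff π^{-1}(V) ∈ τ.
  V = {}: π^{-1}(V) = ∅ ∈ τ ✓.
  V = {[k=l]}: π^{-1}(V) = {k, l} ∈ τ ✓.
  V = {[m]}: π^{-1}(V) = {m} ∉ τ ✗.
  V = {[k=l], [m]}: π^{-1}(V) = {k, l, m} ∈ τ ✓.
  V = {[n]}: π^{-1}(V) = {n} ∉ τ ✗.
  V = {[k=l], [n]}: π^{-1}(V) = {k, l, n} ∈ τ ✓.
  V = {[m], [n]}: π^{-1}(V) = {m, n} ∉ τ ✗.
  V = {[k=l], [m], [n]}: π^{-1}(V) = {k, l, m, n} ∈ τ ✓.
Open sets in the quotient: τ_Q = {{}, {[k=l]}, {[k=l], [m]}, {[k=l], [n]}, {[k=l], [m], [n]}} (5 elements).


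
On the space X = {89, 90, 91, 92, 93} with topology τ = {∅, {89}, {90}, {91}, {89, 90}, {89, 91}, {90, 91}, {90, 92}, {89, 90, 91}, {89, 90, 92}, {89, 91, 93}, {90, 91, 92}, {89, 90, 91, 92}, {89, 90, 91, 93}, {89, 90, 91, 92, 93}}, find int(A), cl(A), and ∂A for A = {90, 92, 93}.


int(A) = {90, 92}, cl(A) = {90, 92, 93}, ∂A = {93}.

Closed sets in (X, τ) are complements of opens:
  closed(X, τ) = {∅, {92}, {93}, {89, 93}, {90, 92}, {91, 93}, {92, 93}, {89, 91, 93}, {89, 92, 93}, {90, 92, 93}, {91, 92, 93}, {89, 90, 92, 93}, {89, 91, 92, 93}, {90, 91, 92, 93}, {89, 90, 91, 92, 93}}.
int(A) = ⋃ {U ∈ τ : U ⊆ A}. Opens contained in A: ∅, {90}, {90, 92}.
Taking the union of these: int(A) = {90, 92}.
cl(A) = ⋂ {C closed : A ⊆ C}. Closed sets containing A: {90, 92, 93}, {89, 90, 92, 93}, {90, 91, 92, 93}, {89, 90, 91, 92, 93}.
Intersecting these: cl(A) = {90, 92, 93}.
∂A = cl(A) ∖ int(A) = {90, 92, 93} ∖ {90, 92} = {93}.


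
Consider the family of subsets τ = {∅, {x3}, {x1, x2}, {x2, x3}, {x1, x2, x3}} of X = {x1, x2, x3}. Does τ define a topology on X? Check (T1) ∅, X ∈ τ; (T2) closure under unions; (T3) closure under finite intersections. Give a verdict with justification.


τ is NOT a topology on X.

Axiom (T1): ∅ ∈ τ? Yes; X ∈ τ? Yes.
Axiom (T2/T3): check pairwise unions and intersections of members of τ.
Counterexample for (T3): {x1, x2} ∩ {x2, x3} = {x2} ∉ τ. Therefore τ is NOT a topology.


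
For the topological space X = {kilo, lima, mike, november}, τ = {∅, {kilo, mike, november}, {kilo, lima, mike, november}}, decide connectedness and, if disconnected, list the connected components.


(X, τ) is connected.

Find clopen sets (U ∈ τ with X ∖ U ∈ τ):
  U = ∅, X ∖ U = {kilo, lima, mike, november} — both open, so U is clopen.
  U = {kilo, lima, mike, november}, X ∖ U = ∅ — both open, so U is clopen.
Only trivial clopens (∅ and X) exist, so (X, τ) is connected.
Compute connected components by grouping points that agree on all clopens:
  component: {kilo, lima, mike, november}


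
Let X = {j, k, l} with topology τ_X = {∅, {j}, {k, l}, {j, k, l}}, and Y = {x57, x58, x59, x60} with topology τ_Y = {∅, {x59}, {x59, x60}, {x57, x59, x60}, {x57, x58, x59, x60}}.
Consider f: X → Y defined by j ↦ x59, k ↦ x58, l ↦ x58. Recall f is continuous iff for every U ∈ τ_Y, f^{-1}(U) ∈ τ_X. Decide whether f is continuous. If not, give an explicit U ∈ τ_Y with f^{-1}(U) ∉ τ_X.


f IS continuous.

Compute f^{-1}(U) for each U ∈ τ_Y:
  U = ∅: f^{-1}(U) = ∅ ∈ τ_X ✓.
  U = {x59}: f^{-1}(U) = {j} ∈ τ_X ✓.
  U = {x59, x60}: f^{-1}(U) = {j} ∈ τ_X ✓.
  U = {x57, x59, x60}: f^{-1}(U) = {j} ∈ τ_X ✓.
  U = {x57, x58, x59, x60}: f^{-1}(U) = {j, k, l} ∈ τ_X ✓.
Every preimage lies in τ_X, so f IS continuous.


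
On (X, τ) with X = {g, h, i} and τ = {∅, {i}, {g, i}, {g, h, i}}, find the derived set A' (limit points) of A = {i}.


A' = {g, h}

For each x ∈ X, list the open sets U ∈ τ with x ∈ U, then check whether U ∩ (A ∖ {x}) ≠ ∅ for every such U.
  x = g: opens ∋ x are {g, i}, {g, h, i}; each meets A ∖ {g}, so x IS a limit point.
  x = h: opens ∋ x are {g, h, i}; each meets A ∖ {h}, so x IS a limit point.
  x = i: open {i} ∋ x has {i} ∩ (A ∖ {i}) = ∅, so x is NOT a limit point.
Collecting: A' = {g, h}.


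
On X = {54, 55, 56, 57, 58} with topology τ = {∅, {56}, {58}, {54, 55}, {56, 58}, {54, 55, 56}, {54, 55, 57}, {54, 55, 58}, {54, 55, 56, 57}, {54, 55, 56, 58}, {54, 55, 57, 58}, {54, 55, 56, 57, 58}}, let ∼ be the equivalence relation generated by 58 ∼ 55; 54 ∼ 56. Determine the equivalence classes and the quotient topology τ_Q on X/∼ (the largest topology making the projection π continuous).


X/∼ = {[54=56], [55=58], [57]}; |τ_Q| = 3.

Equivalence classes: [54=56], [55=58], [57].
Quotient map π: X → X/∼ sends 54 ↦ [54=56], 55 ↦ [55=58], 56 ↦ [54=56], 57 ↦ [57], 58 ↦ [55=58].
For each subset V ⊆ X/∼, compute π^{-1}(V) ⊆ X and check whether π^{-1}(V) ∈ τ. V is open in τ_Q iff π^{-1}(V) ∈ τ.
  V = {}: π^{-1}(V) = ∅ ∈ τ ✓.
  V = {[54=56]}: π^{-1}(V) = {54, 56} ∉ τ ✗.
  V = {[55=58]}: π^{-1}(V) = {55, 58} ∉ τ ✗.
  V = {[54=56], [55=58]}: π^{-1}(V) = {54, 55, 56, 58} ∈ τ ✓.
  V = {[57]}: π^{-1}(V) = {57} ∉ τ ✗.
  V = {[54=56], [57]}: π^{-1}(V) = {54, 56, 57} ∉ τ ✗.
  V = {[55=58], [57]}: π^{-1}(V) = {55, 57, 58} ∉ τ ✗.
  V = {[54=56], [55=58], [57]}: π^{-1}(V) = {54, 55, 56, 57, 58} ∈ τ ✓.
Open sets in the quotient: τ_Q = {{}, {[54=56], [55=58]}, {[54=56], [55=58], [57]}} (3 elements).


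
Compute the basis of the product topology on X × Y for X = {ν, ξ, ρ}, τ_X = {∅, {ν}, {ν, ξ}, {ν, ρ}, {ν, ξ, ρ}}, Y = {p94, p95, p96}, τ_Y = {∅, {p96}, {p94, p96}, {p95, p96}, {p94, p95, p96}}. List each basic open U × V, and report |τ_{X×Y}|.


Basis B = {∅ × ∅, {ν} × {p96}, {ν} × {p94, p96}, {ν} × {p95, p96}, {ν, ξ} × {p96}, {ν, ρ} × {p96}, {ν} × {p94, p95, p96}, {ν, ξ, ρ} × {p96}, {ν, ξ} × {p94, p96}, {ν, ρ} × {p94, p96}, {ν, ξ} × {p95, p96}, {ν, ρ} × {p95, p96}, {ν, ξ} × {p94, p95, p96}, {ν, ρ} × {p94, p95, p96}, {ν, ξ, ρ} × {p94, p96}, {ν, ξ, ρ} × {p95, p96}, {ν, ξ, ρ} × {p94, p95, p96}}; |τ_{X×Y}| = 48.

Enumerate products U × V with U ∈ τ_X, V ∈ τ_Y (deduplicated):
  ∅ × ∅ = {} (∅)
  {ν} × {p96} = {(ν,p96)}
  {ν} × {p94, p96} = {(ν,p94), (ν,p96)}
  {ν} × {p95, p96} = {(ν,p95), (ν,p96)}
  {ν, ξ} × {p96} = {(ν,p96), (ξ,p96)}
  {ν, ρ} × {p96} = {(ν,p96), (ρ,p96)}
  {ν} × {p94, p95, p96} = {(ν,p94), (ν,p95), (ν,p96)}
  {ν, ξ, ρ} × {p96} = {(ν,p96), (ξ,p96), (ρ,p96)}
  {ν, ξ} × {p94, p96} = {(ν,p94), (ν,p96), (ξ,p94), (ξ,p96)}
  {ν, ρ} × {p94, p96} = {(ν,p94), (ν,p96), (ρ,p94), (ρ,p96)}
  {ν, ξ} × {p95, p96} = {(ν,p95), (ν,p96), (ξ,p95), (ξ,p96)}
  {ν, ρ} × {p95, p96} = {(ν,p95), (ν,p96), (ρ,p95), (ρ,p96)}
  {ν, ξ} × {p94, p95, p96} = {(ν,p94), (ν,p95), (ν,p96), (ξ,p94), (ξ,p95), (ξ,p96)}
  {ν, ρ} × {p94, p95, p96} = {(ν,p94), (ν,p95), (ν,p96), (ρ,p94), (ρ,p95), (ρ,p96)}
  {ν, ξ, ρ} × {p94, p96} = {(ν,p94), (ν,p96), (ξ,p94), (ξ,p96), (ρ,p94), (ρ,p96)}
  {ν, ξ, ρ} × {p95, p96} = {(ν,p95), (ν,p96), (ξ,p95), (ξ,p96), (ρ,p95), (ρ,p96)}
  {ν, ξ, ρ} × {p94, p95, p96} = {(ν,p94), (ν,p95), (ν,p96), (ξ,p94), (ξ,p95), (ξ,p96), (ρ,p94), (ρ,p95), (ρ,p96)}
These 17 distinct sets form the basis B.
Close under arbitrary unions to get τ_{X×Y}; counting gives |τ_{X×Y}| = 48.


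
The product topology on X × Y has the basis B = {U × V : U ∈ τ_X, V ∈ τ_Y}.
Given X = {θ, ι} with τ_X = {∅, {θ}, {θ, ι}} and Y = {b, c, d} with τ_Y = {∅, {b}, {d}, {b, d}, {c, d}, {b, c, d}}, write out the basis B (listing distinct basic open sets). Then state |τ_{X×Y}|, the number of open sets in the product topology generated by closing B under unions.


Basis B = {∅ × ∅, {θ} × {b}, {θ} × {d}, {θ} × {b, d}, {θ, ι} × {b}, {θ} × {c, d}, {θ, ι} × {d}, {θ} × {b, c, d}, {θ, ι} × {b, d}, {θ, ι} × {c, d}, {θ, ι} × {b, c, d}}; |τ_{X×Y}| = 18.

Enumerate products U × V with U ∈ τ_X, V ∈ τ_Y (deduplicated):
  ∅ × ∅ = {} (∅)
  {θ} × {b} = {(θ,b)}
  {θ} × {d} = {(θ,d)}
  {θ} × {b, d} = {(θ,b), (θ,d)}
  {θ, ι} × {b} = {(θ,b), (ι,b)}
  {θ} × {c, d} = {(θ,c), (θ,d)}
  {θ, ι} × {d} = {(θ,d), (ι,d)}
  {θ} × {b, c, d} = {(θ,b), (θ,c), (θ,d)}
  {θ, ι} × {b, d} = {(θ,b), (θ,d), (ι,b), (ι,d)}
  {θ, ι} × {c, d} = {(θ,c), (θ,d), (ι,c), (ι,d)}
  {θ, ι} × {b, c, d} = {(θ,b), (θ,c), (θ,d), (ι,b), (ι,c), (ι,d)}
These 11 distinct sets form the basis B.
Close under arbitrary unions to get τ_{X×Y}; counting gives |τ_{X×Y}| = 18.


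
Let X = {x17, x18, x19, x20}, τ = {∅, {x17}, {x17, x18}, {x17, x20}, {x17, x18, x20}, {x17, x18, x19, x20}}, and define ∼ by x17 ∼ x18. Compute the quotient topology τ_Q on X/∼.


X/∼ = {[x17=x18], [x19], [x20]}; |τ_Q| = 4.

Equivalence classes: [x17=x18], [x19], [x20].
Quotient map π: X → X/∼ sends x17 ↦ [x17=x18], x18 ↦ [x17=x18], x19 ↦ [x19], x20 ↦ [x20].
For each subset V ⊆ X/∼, compute π^{-1}(V) ⊆ X and check whether π^{-1}(V) ∈ τ. V is open in τ_Q iff π^{-1}(V) ∈ τ.
  V = {}: π^{-1}(V) = ∅ ∈ τ ✓.
  V = {[x17=x18]}: π^{-1}(V) = {x17, x18} ∈ τ ✓.
  V = {[x19]}: π^{-1}(V) = {x19} ∉ τ ✗.
  V = {[x17=x18], [x19]}: π^{-1}(V) = {x17, x18, x19} ∉ τ ✗.
  V = {[x20]}: π^{-1}(V) = {x20} ∉ τ ✗.
  V = {[x17=x18], [x20]}: π^{-1}(V) = {x17, x18, x20} ∈ τ ✓.
  V = {[x19], [x20]}: π^{-1}(V) = {x19, x20} ∉ τ ✗.
  V = {[x17=x18], [x19], [x20]}: π^{-1}(V) = {x17, x18, x19, x20} ∈ τ ✓.
Open sets in the quotient: τ_Q = {{}, {[x17=x18]}, {[x17=x18], [x20]}, {[x17=x18], [x19], [x20]}} (4 elements).


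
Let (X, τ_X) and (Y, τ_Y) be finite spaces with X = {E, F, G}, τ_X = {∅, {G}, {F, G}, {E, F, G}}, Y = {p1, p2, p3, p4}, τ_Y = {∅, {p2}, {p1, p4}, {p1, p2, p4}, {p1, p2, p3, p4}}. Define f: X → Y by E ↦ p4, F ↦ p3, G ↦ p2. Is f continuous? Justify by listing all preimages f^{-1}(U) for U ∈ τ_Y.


f is NOT continuous.

Compute f^{-1}(U) for each U ∈ τ_Y:
  U = ∅: f^{-1}(U) = ∅ ∈ τ_X ✓.
  U = {p2}: f^{-1}(U) = {G} ∈ τ_X ✓.
  U = {p1, p4}: f^{-1}(U) = {E} ∉ τ_X ✗.
  U = {p1, p2, p4}: f^{-1}(U) = {E, G} ∉ τ_X ✗.
  U = {p1, p2, p3, p4}: f^{-1}(U) = {E, F, G} ∈ τ_X ✓.
Found U = {p1, p4} with f^{-1}(U) = {E} not in τ_X. Therefore f is NOT continuous.


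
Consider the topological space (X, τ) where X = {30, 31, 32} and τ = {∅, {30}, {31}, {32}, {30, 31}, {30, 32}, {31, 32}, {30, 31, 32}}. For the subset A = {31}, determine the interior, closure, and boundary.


int(A) = {31}, cl(A) = {31}, ∂A = ∅.

Closed sets in (X, τ) are complements of opens:
  closed(X, τ) = {∅, {30}, {31}, {32}, {30, 31}, {30, 32}, {31, 32}, {30, 31, 32}}.
int(A) = ⋃ {U ∈ τ : U ⊆ A}. Opens contained in A: ∅, {31}.
Taking the union of these: int(A) = {31}.
cl(A) = ⋂ {C closed : A ⊆ C}. Closed sets containing A: {31}, {30, 31}, {31, 32}, {30, 31, 32}.
Intersecting these: cl(A) = {31}.
∂A = cl(A) ∖ int(A) = {31} ∖ {31} = ∅.


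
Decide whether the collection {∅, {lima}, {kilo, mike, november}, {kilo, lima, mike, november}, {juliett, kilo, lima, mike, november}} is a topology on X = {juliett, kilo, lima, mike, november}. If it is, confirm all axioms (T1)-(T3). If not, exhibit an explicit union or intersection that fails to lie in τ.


τ IS a topology on X.

Axiom (T1): ∅ ∈ τ? Yes; X ∈ τ? Yes.
Axiom (T2/T3): check pairwise unions and intersections of members of τ.
All pairwise intersections and unions checked — each lies in τ. Therefore τ satisfies (T1), (T2), (T3): it IS a topology on X.


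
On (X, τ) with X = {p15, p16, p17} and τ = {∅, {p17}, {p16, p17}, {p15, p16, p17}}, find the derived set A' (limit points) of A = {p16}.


A' = {p15}

For each x ∈ X, list the open sets U ∈ τ with x ∈ U, then check whether U ∩ (A ∖ {x}) ≠ ∅ for every such U.
  x = p15: opens ∋ x are {p15, p16, p17}; each meets A ∖ {p15}, so x IS a limit point.
  x = p16: open {p16, p17} ∋ x has {p16, p17} ∩ (A ∖ {p16}) = ∅, so x is NOT a limit point.
  x = p17: open {p17} ∋ x has {p17} ∩ (A ∖ {p17}) = ∅, so x is NOT a limit point.
Collecting: A' = {p15}.


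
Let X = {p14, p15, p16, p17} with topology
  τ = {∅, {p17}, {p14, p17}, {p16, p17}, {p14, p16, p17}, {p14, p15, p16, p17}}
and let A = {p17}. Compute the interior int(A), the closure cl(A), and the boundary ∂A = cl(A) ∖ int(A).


int(A) = {p17}, cl(A) = {p14, p15, p16, p17}, ∂A = {p14, p15, p16}.

Closed sets in (X, τ) are complements of opens:
  closed(X, τ) = {∅, {p15}, {p14, p15}, {p15, p16}, {p14, p15, p16}, {p14, p15, p16, p17}}.
int(A) = ⋃ {U ∈ τ : U ⊆ A}. Opens contained in A: ∅, {p17}.
Taking the union of these: int(A) = {p17}.
cl(A) = ⋂ {C closed : A ⊆ C}. Closed sets containing A: {p14, p15, p16, p17}.
Intersecting these: cl(A) = {p14, p15, p16, p17}.
∂A = cl(A) ∖ int(A) = {p14, p15, p16, p17} ∖ {p17} = {p14, p15, p16}.


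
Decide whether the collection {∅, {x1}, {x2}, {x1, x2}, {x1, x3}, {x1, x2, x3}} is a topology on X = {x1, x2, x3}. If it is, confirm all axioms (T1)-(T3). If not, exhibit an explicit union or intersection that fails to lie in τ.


τ IS a topology on X.

Axiom (T1): ∅ ∈ τ? Yes; X ∈ τ? Yes.
Axiom (T2/T3): check pairwise unions and intersections of members of τ.
All pairwise intersections and unions checked — each lies in τ. Therefore τ satisfies (T1), (T2), (T3): it IS a topology on X.


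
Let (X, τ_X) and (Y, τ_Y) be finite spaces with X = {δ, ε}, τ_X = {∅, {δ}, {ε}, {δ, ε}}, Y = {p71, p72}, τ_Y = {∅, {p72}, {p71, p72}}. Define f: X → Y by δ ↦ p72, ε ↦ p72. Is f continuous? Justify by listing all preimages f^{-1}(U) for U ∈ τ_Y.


f IS continuous.

Compute f^{-1}(U) for each U ∈ τ_Y:
  U = ∅: f^{-1}(U) = ∅ ∈ τ_X ✓.
  U = {p72}: f^{-1}(U) = {δ, ε} ∈ τ_X ✓.
  U = {p71, p72}: f^{-1}(U) = {δ, ε} ∈ τ_X ✓.
Every preimage lies in τ_X, so f IS continuous.


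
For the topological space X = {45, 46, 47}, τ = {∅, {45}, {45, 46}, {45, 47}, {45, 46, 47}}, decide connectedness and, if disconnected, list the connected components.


(X, τ) is connected.

Find clopen sets (U ∈ τ with X ∖ U ∈ τ):
  U = ∅, X ∖ U = {45, 46, 47} — both open, so U is clopen.
  U = {45, 46, 47}, X ∖ U = ∅ — both open, so U is clopen.
Only trivial clopens (∅ and X) exist, so (X, τ) is connected.
Compute connected components by grouping points that agree on all clopens:
  component: {45, 46, 47}


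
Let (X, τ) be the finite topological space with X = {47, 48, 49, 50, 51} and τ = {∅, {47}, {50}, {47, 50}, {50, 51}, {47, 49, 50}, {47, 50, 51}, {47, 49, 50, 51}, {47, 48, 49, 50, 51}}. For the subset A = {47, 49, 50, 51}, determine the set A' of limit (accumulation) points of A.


A' = {48, 49, 51}

For each x ∈ X, list the open sets U ∈ τ with x ∈ U, then check whether U ∩ (A ∖ {x}) ≠ ∅ for every such U.
  x = 47: open {47} ∋ x has {47} ∩ (A ∖ {47}) = ∅, so x is NOT a limit point.
  x = 48: opens ∋ x are {47, 48, 49, 50, 51}; each meets A ∖ {48}, so x IS a limit point.
  x = 49: opens ∋ x are {47, 49, 50}, {47, 49, 50, 51}, {47, 48, 49, 50, 51}; each meets A ∖ {49}, so x IS a limit point.
  x = 50: open {50} ∋ x has {50} ∩ (A ∖ {50}) = ∅, so x is NOT a limit point.
  x = 51: opens ∋ x are {50, 51}, {47, 50, 51}, {47, 49, 50, 51}, {47, 48, 49, 50, 51}; each meets A ∖ {51}, so x IS a limit point.
Collecting: A' = {48, 49, 51}.


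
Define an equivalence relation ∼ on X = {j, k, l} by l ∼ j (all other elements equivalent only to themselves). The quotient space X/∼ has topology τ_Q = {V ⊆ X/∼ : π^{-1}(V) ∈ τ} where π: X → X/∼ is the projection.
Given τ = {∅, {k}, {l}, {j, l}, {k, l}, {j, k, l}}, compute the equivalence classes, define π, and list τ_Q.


X/∼ = {[j=l], [k]}; |τ_Q| = 4.

Equivalence classes: [j=l], [k].
Quotient map π: X → X/∼ sends j ↦ [j=l], k ↦ [k], l ↦ [j=l].
For each subset V ⊆ X/∼, compute π^{-1}(V) ⊆ X and check whether π^{-1}(V) ∈ τ. V is open in τ_Q iff π^{-1}(V) ∈ τ.
  V = {}: π^{-1}(V) = ∅ ∈ τ ✓.
  V = {[j=l]}: π^{-1}(V) = {j, l} ∈ τ ✓.
  V = {[k]}: π^{-1}(V) = {k} ∈ τ ✓.
  V = {[j=l], [k]}: π^{-1}(V) = {j, k, l} ∈ τ ✓.
Open sets in the quotient: τ_Q = {{}, {[j=l]}, {[k]}, {[j=l], [k]}} (4 elements).


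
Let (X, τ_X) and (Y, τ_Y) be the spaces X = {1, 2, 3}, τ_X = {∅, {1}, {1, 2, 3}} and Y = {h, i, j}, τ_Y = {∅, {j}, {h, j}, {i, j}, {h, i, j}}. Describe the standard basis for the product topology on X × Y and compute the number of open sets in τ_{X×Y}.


Basis B = {∅ × ∅, {1} × {j}, {1} × {h, j}, {1} × {i, j}, {1} × {h, i, j}, {1, 2, 3} × {j}, {1, 2, 3} × {h, j}, {1, 2, 3} × {i, j}, {1, 2, 3} × {h, i, j}}; |τ_{X×Y}| = 14.

Enumerate products U × V with U ∈ τ_X, V ∈ τ_Y (deduplicated):
  ∅ × ∅ = {} (∅)
  {1} × {j} = {(1,j)}
  {1} × {h, j} = {(1,h), (1,j)}
  {1} × {i, j} = {(1,i), (1,j)}
  {1} × {h, i, j} = {(1,h), (1,i), (1,j)}
  {1, 2, 3} × {j} = {(1,j), (2,j), (3,j)}
  {1, 2, 3} × {h, j} = {(1,h), (1,j), (2,h), (2,j), (3,h), (3,j)}
  {1, 2, 3} × {i, j} = {(1,i), (1,j), (2,i), (2,j), (3,i), (3,j)}
  {1, 2, 3} × {h, i, j} = {(1,h), (1,i), (1,j), (2,h), (2,i), (2,j), (3,h), (3,i), (3,j)}
These 9 distinct sets form the basis B.
Close under arbitrary unions to get τ_{X×Y}; counting gives |τ_{X×Y}| = 14.


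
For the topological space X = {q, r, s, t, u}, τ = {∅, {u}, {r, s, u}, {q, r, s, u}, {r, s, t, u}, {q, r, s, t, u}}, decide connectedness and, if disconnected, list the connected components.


(X, τ) is connected.

Find clopen sets (U ∈ τ with X ∖ U ∈ τ):
  U = ∅, X ∖ U = {q, r, s, t, u} — both open, so U is clopen.
  U = {q, r, s, t, u}, X ∖ U = ∅ — both open, so U is clopen.
Only trivial clopens (∅ and X) exist, so (X, τ) is connected.
Compute connected components by grouping points that agree on all clopens:
  component: {q, r, s, t, u}


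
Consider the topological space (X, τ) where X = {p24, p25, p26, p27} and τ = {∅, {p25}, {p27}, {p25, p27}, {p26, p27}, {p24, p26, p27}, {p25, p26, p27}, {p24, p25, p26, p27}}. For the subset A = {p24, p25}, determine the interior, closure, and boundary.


int(A) = {p25}, cl(A) = {p24, p25}, ∂A = {p24}.

Closed sets in (X, τ) are complements of opens:
  closed(X, τ) = {∅, {p24}, {p25}, {p24, p25}, {p24, p26}, {p24, p25, p26}, {p24, p26, p27}, {p24, p25, p26, p27}}.
int(A) = ⋃ {U ∈ τ : U ⊆ A}. Opens contained in A: ∅, {p25}.
Taking the union of these: int(A) = {p25}.
cl(A) = ⋂ {C closed : A ⊆ C}. Closed sets containing A: {p24, p25}, {p24, p25, p26}, {p24, p25, p26, p27}.
Intersecting these: cl(A) = {p24, p25}.
∂A = cl(A) ∖ int(A) = {p24, p25} ∖ {p25} = {p24}.


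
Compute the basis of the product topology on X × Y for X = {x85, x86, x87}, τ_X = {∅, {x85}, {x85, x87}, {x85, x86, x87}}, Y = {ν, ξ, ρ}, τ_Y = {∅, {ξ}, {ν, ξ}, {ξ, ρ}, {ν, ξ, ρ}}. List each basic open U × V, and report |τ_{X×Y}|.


Basis B = {∅ × ∅, {x85} × {ξ}, {x85} × {ν, ξ}, {x85} × {ξ, ρ}, {x85, x87} × {ξ}, {x85} × {ν, ξ, ρ}, {x85, x86, x87} × {ξ}, {x85, x87} × {ν, ξ}, {x85, x87} × {ξ, ρ}, {x85, x87} × {ν, ξ, ρ}, {x85, x86, x87} × {ν, ξ}, {x85, x86, x87} × {ξ, ρ}, {x85, x86, x87} × {ν, ξ, ρ}}; |τ_{X×Y}| = 30.

Enumerate products U × V with U ∈ τ_X, V ∈ τ_Y (deduplicated):
  ∅ × ∅ = {} (∅)
  {x85} × {ξ} = {(x85,ξ)}
  {x85} × {ν, ξ} = {(x85,ν), (x85,ξ)}
  {x85} × {ξ, ρ} = {(x85,ξ), (x85,ρ)}
  {x85, x87} × {ξ} = {(x85,ξ), (x87,ξ)}
  {x85} × {ν, ξ, ρ} = {(x85,ν), (x85,ξ), (x85,ρ)}
  {x85, x86, x87} × {ξ} = {(x85,ξ), (x86,ξ), (x87,ξ)}
  {x85, x87} × {ν, ξ} = {(x85,ν), (x85,ξ), (x87,ν), (x87,ξ)}
  {x85, x87} × {ξ, ρ} = {(x85,ξ), (x85,ρ), (x87,ξ), (x87,ρ)}
  {x85, x87} × {ν, ξ, ρ} = {(x85,ν), (x85,ξ), (x85,ρ), (x87,ν), (x87,ξ), (x87,ρ)}
  {x85, x86, x87} × {ν, ξ} = {(x85,ν), (x85,ξ), (x86,ν), (x86,ξ), (x87,ν), (x87,ξ)}
  {x85, x86, x87} × {ξ, ρ} = {(x85,ξ), (x85,ρ), (x86,ξ), (x86,ρ), (x87,ξ), (x87,ρ)}
  {x85, x86, x87} × {ν, ξ, ρ} = {(x85,ν), (x85,ξ), (x85,ρ), (x86,ν), (x86,ξ), (x86,ρ), (x87,ν), (x87,ξ), (x87,ρ)}
These 13 distinct sets form the basis B.
Close under arbitrary unions to get τ_{X×Y}; counting gives |τ_{X×Y}| = 30.


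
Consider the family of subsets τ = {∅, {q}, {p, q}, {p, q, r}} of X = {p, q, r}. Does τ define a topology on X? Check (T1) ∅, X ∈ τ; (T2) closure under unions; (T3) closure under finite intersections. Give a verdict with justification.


τ IS a topology on X.

Axiom (T1): ∅ ∈ τ? Yes; X ∈ τ? Yes.
Axiom (T2/T3): check pairwise unions and intersections of members of τ.
All pairwise intersections and unions checked — each lies in τ. Therefore τ satisfies (T1), (T2), (T3): it IS a topology on X.


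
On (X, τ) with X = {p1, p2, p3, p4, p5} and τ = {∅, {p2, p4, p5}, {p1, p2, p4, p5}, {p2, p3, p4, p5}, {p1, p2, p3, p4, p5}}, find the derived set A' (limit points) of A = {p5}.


A' = {p1, p2, p3, p4}

For each x ∈ X, list the open sets U ∈ τ with x ∈ U, then check whether U ∩ (A ∖ {x}) ≠ ∅ for every such U.
  x = p1: opens ∋ x are {p1, p2, p4, p5}, {p1, p2, p3, p4, p5}; each meets A ∖ {p1}, so x IS a limit point.
  x = p2: opens ∋ x are {p2, p4, p5}, {p1, p2, p4, p5}, {p2, p3, p4, p5}, {p1, p2, p3, p4, p5}; each meets A ∖ {p2}, so x IS a limit point.
  x = p3: opens ∋ x are {p2, p3, p4, p5}, {p1, p2, p3, p4, p5}; each meets A ∖ {p3}, so x IS a limit point.
  x = p4: opens ∋ x are {p2, p4, p5}, {p1, p2, p4, p5}, {p2, p3, p4, p5}, {p1, p2, p3, p4, p5}; each meets A ∖ {p4}, so x IS a limit point.
  x = p5: open {p2, p4, p5} ∋ x has {p2, p4, p5} ∩ (A ∖ {p5}) = ∅, so x is NOT a limit point.
Collecting: A' = {p1, p2, p3, p4}.


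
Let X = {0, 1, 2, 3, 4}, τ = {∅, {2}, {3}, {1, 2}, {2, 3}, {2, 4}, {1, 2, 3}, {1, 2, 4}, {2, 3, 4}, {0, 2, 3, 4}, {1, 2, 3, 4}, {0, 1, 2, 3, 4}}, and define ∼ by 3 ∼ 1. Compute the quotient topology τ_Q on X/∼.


X/∼ = {[0], [1=3], [2], [4]}; |τ_Q| = 6.

Equivalence classes: [0], [1=3], [2], [4].
Quotient map π: X → X/∼ sends 0 ↦ [0], 1 ↦ [1=3], 2 ↦ [2], 3 ↦ [1=3], 4 ↦ [4].
For each subset V ⊆ X/∼, compute π^{-1}(V) ⊆ X and check whether π^{-1}(V) ∈ τ. V is open in τ_Q iff π^{-1}(V) ∈ τ.
  V = {}: π^{-1}(V) = ∅ ∈ τ ✓.
  V = {[0]}: π^{-1}(V) = {0} ∉ τ ✗.
  V = {[1=3]}: π^{-1}(V) = {1, 3} ∉ τ ✗.
  V = {[0], [1=3]}: π^{-1}(V) = {0, 1, 3} ∉ τ ✗.
  V = {[2]}: π^{-1}(V) = {2} ∈ τ ✓.
  V = {[0], [2]}: π^{-1}(V) = {0, 2} ∉ τ ✗.
  V = {[1=3], [2]}: π^{-1}(V) = {1, 2, 3} ∈ τ ✓.
  V = {[0], [1=3], [2]}: π^{-1}(V) = {0, 1, 2, 3} ∉ τ ✗.
  V = {[4]}: π^{-1}(V) = {4} ∉ τ ✗.
  V = {[0], [4]}: π^{-1}(V) = {0, 4} ∉ τ ✗.
  V = {[1=3], [4]}: π^{-1}(V) = {1, 3, 4} ∉ τ ✗.
  V = {[0], [1=3], [4]}: π^{-1}(V) = {0, 1, 3, 4} ∉ τ ✗.
  V = {[2], [4]}: π^{-1}(V) = {2, 4} ∈ τ ✓.
  V = {[0], [2], [4]}: π^{-1}(V) = {0, 2, 4} ∉ τ ✗.
  V = {[1=3], [2], [4]}: π^{-1}(V) = {1, 2, 3, 4} ∈ τ ✓.
  V = {[0], [1=3], [2], [4]}: π^{-1}(V) = {0, 1, 2, 3, 4} ∈ τ ✓.
Open sets in the quotient: τ_Q = {{}, {[2]}, {[1=3], [2]}, {[2], [4]}, {[1=3], [2], [4]}, {[0], [1=3], [2], [4]}} (6 elements).
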